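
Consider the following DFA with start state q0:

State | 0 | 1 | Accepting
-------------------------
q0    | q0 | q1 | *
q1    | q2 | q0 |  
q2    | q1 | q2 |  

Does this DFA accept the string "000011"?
Start in q0.
Read '0': q0 → q0
Read '0': q0 → q0
Read '0': q0 → q0
Read '0': q0 → q0
Read '1': q0 → q1
Read '1': q1 → q0
Final state q0 is accepting, so the string is accepted.

Final answer: Yes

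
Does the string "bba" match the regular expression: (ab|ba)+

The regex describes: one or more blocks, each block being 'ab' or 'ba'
No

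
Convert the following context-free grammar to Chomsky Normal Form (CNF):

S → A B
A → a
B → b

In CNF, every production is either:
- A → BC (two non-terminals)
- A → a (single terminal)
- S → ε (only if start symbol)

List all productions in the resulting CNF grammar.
The grammar has no ε-productions or unit productions to eliminate.
S → A B is already in CNF (two non-terminals) – keep it.
A → a is already in CNF (single terminal) – keep it.
B → b is already in CNF (single terminal) – keep it.
Resulting CNF grammar (3 productions): A → a; B → b; S → A B

Final answer: A → a; B → b; S → A B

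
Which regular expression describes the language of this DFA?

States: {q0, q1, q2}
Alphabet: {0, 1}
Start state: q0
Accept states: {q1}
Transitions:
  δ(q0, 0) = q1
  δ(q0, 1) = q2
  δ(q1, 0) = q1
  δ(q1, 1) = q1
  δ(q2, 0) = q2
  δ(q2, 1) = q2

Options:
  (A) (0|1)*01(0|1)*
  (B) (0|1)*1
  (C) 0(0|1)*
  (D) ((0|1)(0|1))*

Testing sample strings against the DFA:
  '1101' -> rejected
  '0111' -> accepted
  '00' -> accepted
  '00' -> accepted
Checking each option for a counterexample:
  (A) (0|1)*01(0|1)*: '0' is accepted by the DFA but does not match the regex → eliminated
  (B) (0|1)*1: '0' is accepted by the DFA but does not match the regex → eliminated
  (C) 0(0|1)*: agrees with the DFA on all strings of length ≤ 4
  (D) ((0|1)(0|1))*: ε is rejected by the DFA but matches the regex → eliminated
Only (C) 0(0|1)* is consistent with the DFA.

Final answer: (C) 0(0|1)*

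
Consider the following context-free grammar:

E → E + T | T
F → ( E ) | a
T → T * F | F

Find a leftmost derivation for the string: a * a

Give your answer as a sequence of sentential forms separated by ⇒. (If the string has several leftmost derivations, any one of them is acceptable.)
Start with E.
Step 1: the leftmost non-terminal is E; apply E → T:  T
Step 2: the leftmost non-terminal is T; apply T → T * F:  T * F
Step 3: the leftmost non-terminal is T; apply T → F:  F * F
Step 4: the leftmost non-terminal is F; apply F → a:  a * F
Step 5: the leftmost non-terminal is F; apply F → a:  a * a

Final answer: E ⇒ T ⇒ T * F ⇒ F * F ⇒ a * F ⇒ a * a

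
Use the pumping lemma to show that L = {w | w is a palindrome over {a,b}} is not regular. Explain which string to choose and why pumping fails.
Language: L = {w | w is a palindrome over {a,b}} (strings that read the same forwards and backwards)
Step 1: Assume for contradiction that L is regular, with pumping length p.
Step 2: Choose s = a^p b a^p. Then s ∈ L (it reads the same forwards and backwards) and |s| ≥ p.
Step 3: Consider any decomposition s = xyz with |xy| ≤ p and |y| > 0. Since |xy| ≤ p and the first p symbols of s are all a's, y = a^k for some k with 1 ≤ k ≤ p.
Step 4: Pumping up (i = 2): xy²z = a^(p+k) b a^p. Its reverse is a^p b a^(p+k) ≠ a^(p+k) b a^p (the single b is no longer in the middle), so xy²z is not a palindrome and xy²z ∉ L.
This contradicts the pumping lemma, so L is not regular.

Final answer: Choose s = a^p b a^p. Since |xy| ≤ p, y = a^k with k ≥ 1. Then xy²z = a^(p+k) b a^p is not a palindrome, so ∉ L.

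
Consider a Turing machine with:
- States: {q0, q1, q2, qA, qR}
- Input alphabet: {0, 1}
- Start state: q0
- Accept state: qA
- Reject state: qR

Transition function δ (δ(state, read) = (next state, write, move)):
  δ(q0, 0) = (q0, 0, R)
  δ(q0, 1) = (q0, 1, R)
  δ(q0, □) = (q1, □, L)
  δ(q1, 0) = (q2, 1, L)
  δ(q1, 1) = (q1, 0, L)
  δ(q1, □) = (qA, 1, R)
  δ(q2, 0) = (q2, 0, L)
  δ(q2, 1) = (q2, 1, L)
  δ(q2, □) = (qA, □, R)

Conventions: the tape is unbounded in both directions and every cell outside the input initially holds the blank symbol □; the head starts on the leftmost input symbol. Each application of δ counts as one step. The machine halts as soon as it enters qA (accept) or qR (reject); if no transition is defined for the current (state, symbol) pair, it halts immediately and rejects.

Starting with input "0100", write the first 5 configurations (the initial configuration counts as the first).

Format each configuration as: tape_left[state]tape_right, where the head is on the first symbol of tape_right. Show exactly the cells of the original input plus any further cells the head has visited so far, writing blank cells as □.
Step 0: [q0]0100 (head at position 0)
Step 1: δ(q0, 0) = (q0, 0, R)  ⊢  0[q0]100 (head at position 1)
Step 2: δ(q0, 1) = (q0, 1, R)  ⊢  01[q0]00 (head at position 2)
Step 3: δ(q0, 0) = (q0, 0, R)  ⊢  010[q0]0 (head at position 3)
Step 4: δ(q0, 0) = (q0, 0, R)  ⊢  0100[q0]□ (head at position 4)

Final answer: [q0]0100 ⊢ 0[q0]100 ⊢ 01[q0]00 ⊢ 010[q0]0 ⊢ 0100[q0]□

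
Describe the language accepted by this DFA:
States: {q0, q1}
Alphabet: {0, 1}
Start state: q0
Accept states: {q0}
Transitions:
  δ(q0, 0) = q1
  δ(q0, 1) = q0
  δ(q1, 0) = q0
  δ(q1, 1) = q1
Analyzing the DFA structure:
Start state: q0
Accept states: {q0}
Interpreting what each state remembers (checking against the transitions):
  q0: an even number of 0s has been read so far
  q1: an odd number of 0s has been read so far
  δ(q0, 0): in q0 (an even number of 0s has been read so far), after reading 0 we have: an odd number of 0s has been read so far → q1
  δ(q0, 1): in q0 (an even number of 0s has been read so far), after reading 1 we have: an even number of 0s has been read so far → q0
  δ(q1, 0): in q1 (an odd number of 0s has been read so far), after reading 0 we have: an even number of 0s has been read so far → q0
  δ(q1, 1): in q1 (an odd number of 0s has been read so far), after reading 1 we have: an odd number of 0s has been read so far → q1
A string is accepted iff it ends in {q0}, i.e. an even number of 0s has been read so far.
Language: All binary strings with an even number of 0s

Final answer: All binary strings with an even number of 0s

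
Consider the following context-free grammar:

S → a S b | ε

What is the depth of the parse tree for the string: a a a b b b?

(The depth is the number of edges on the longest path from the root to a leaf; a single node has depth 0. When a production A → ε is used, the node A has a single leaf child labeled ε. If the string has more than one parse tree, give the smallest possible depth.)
The only parse tree applies S → a S b 3 times (once per matching a…b pair) and then S → ε.
The S nodes sit at depths 0, 1, …, 3; the innermost S (depth 3) has the single child ε at depth 4.
The terminal leaves a, b are at depths 1..3, so the longest root-to-leaf path is S → S → … → S → ε with 4 edges.
Depth = 4.

Final answer: 4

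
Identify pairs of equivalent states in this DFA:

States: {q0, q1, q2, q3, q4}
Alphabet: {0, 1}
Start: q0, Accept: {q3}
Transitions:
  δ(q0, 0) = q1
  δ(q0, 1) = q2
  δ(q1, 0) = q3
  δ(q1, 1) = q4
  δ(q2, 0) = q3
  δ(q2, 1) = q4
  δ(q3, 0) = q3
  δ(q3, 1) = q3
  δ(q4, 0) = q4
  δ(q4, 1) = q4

Using the table-filling algorithm:
Round 0 – mark pairs where exactly one state is accepting: (q0,q3), (q1,q3), (q2,q3), (q3,q4)
Round 1 – newly marked: (q0,q1) [on 0: q1 vs q3, already marked]; (q0,q2) [on 0: q1 vs q3, already marked]; (q1,q4) [on 0: q3 vs q4, already marked]; (q2,q4) [on 0: q3 vs q4, already marked]
Round 2 – newly marked: (q0,q4) [on 0: q1 vs q4, already marked]
No further pairs can be marked.
(q1, q2) unmarked: δ(q1,0)=q3, δ(q2,0)=q3; δ(q1,1)=q4, δ(q2,1)=q4 → equivalent
Equivalent pairs: (q1, q2)

Final answer: Equivalent pairs: (q1, q2)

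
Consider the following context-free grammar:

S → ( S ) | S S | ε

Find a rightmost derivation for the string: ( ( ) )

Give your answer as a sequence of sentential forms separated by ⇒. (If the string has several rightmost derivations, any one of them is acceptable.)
Start with S.
Step 1: the rightmost non-terminal is S; apply S → ( S ):  ( S )
Step 2: the rightmost non-terminal is S; apply S → ( S ):  ( ( S ) )
Step 3: the rightmost non-terminal is S; apply S → ε:  ( ( ) )

Final answer: S ⇒ ( S ) ⇒ ( ( S ) ) ⇒ ( ( ) )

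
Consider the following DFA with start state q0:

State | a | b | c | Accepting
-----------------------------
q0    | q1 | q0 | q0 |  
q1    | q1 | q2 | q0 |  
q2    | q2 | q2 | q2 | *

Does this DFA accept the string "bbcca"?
Start in q0.
Read 'b': q0 → q0
Read 'b': q0 → q0
Read 'c': q0 → q0
Read 'c': q0 → q0
Read 'a': q0 → q1
Final state q1 is not accepting, so the string is rejected.

Final answer: No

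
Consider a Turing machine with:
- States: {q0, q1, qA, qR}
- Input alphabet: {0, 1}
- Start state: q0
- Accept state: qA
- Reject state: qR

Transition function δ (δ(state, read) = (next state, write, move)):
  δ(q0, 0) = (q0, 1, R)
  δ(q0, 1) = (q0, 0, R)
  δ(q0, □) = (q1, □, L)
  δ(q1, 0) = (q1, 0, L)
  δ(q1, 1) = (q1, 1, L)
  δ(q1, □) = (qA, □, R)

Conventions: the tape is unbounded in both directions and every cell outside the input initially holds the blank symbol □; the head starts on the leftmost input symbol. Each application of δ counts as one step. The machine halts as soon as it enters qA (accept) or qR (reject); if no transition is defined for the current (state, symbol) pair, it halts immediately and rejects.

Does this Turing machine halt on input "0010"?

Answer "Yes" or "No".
Step 0: [q0]0010 (head at position 0)
Step 1: δ(q0, 0) = (q0, 1, R)  ⊢  1[q0]010 (head at position 1)
Step 2: δ(q0, 0) = (q0, 1, R)  ⊢  11[q0]10 (head at position 2)
Step 3: δ(q0, 1) = (q0, 0, R)  ⊢  110[q0]0 (head at position 3)
Step 4: δ(q0, 0) = (q0, 1, R)  ⊢  1101[q0]□ (head at position 4)
Step 5: δ(q0, □) = (q1, □, L)  ⊢  110[q1]1□ (head at position 3)
Step 6: δ(q1, 1) = (q1, 1, L)  ⊢  11[q1]01□ (head at position 2)
Step 7: δ(q1, 0) = (q1, 0, L)  ⊢  1[q1]101□ (head at position 1)
Step 8: δ(q1, 1) = (q1, 1, L)  ⊢  [q1]1101□ (head at position 0)
Step 9: δ(q1, 1) = (q1, 1, L)  ⊢  [q1]□1101□ (head at position -1)
Step 10: δ(q1, □) = (qA, □, R)  ⊢  □[qA]1101□ (head at position 0)
The machine is in qA, so it halts and accepts.
It halts after 10 steps.

Final answer: Yes - halts after 10 steps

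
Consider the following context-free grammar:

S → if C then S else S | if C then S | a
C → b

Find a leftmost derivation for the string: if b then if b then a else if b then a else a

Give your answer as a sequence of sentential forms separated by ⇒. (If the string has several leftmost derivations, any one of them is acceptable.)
Start with S.
Step 1: the leftmost non-terminal is S; apply S → if C then S:  if C then S
Step 2: the leftmost non-terminal is C; apply C → b:  if b then S
Step 3: the leftmost non-terminal is S; apply S → if C then S else S:  if b then if C then S else S
Step 4: the leftmost non-terminal is C; apply C → b:  if b then if b then S else S
Step 5: the leftmost non-terminal is S; apply S → a:  if b then if b then a else S
Step 6: the leftmost non-terminal is S; apply S → if C then S else S:  if b then if b then a else if C then S else S
Step 7: the leftmost non-terminal is C; apply C → b:  if b then if b then a else if b then S else S
Step 8: the leftmost non-terminal is S; apply S → a:  if b then if b then a else if b then a else S
Step 9: the leftmost non-terminal is S; apply S → a:  if b then if b then a else if b then a else a

Final answer: S ⇒ if C then S ⇒ if b then S ⇒ if b then if C then S else S ⇒ if b then if b then S else S ⇒ if b then if b then a else S ⇒ if b then if b then a else if C then S else S ⇒ if b then if b then a else if b then S else S ⇒ if b then if b then a else if b then a else S ⇒ if b then if b then a else if b then a else a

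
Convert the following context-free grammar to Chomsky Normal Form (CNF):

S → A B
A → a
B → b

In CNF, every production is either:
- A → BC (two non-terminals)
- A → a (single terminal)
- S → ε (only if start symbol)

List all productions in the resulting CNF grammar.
The grammar has no ε-productions or unit productions to eliminate.
S → A B is already in CNF (two non-terminals) – keep it.
A → a is already in CNF (single terminal) – keep it.
B → b is already in CNF (single terminal) – keep it.
Resulting CNF grammar (3 productions): A → a; B → b; S → A B

Final answer: A → a; B → b; S → A B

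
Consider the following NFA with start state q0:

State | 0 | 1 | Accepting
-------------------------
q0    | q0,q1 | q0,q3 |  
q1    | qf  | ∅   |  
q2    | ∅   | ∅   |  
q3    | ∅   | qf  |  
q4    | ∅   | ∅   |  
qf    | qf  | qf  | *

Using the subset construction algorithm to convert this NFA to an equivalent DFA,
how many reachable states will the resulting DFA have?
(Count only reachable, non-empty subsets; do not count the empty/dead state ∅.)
Start subset: {q0}
{q0}: on 0 → {q0, q1}, on 1 → {q0, q3}
{q0, q1}: on 0 → {q0, q1, qf}, on 1 → {q0, q3}
{q0, q3}: on 0 → {q0, q1}, on 1 → {q0, q3, qf}
{q0, q1, qf}: on 0 → {q0, q1, qf}, on 1 → {q0, q3, qf}
{q0, q3, qf}: on 0 → {q0, q1, qf}, on 1 → {q0, q3, qf}
Reachable non-empty subsets: {q0}, {q0, q1}, {q0, q3}, {q0, q1, qf}, {q0, q3, qf} — 5 in total.

Final answer: 5 states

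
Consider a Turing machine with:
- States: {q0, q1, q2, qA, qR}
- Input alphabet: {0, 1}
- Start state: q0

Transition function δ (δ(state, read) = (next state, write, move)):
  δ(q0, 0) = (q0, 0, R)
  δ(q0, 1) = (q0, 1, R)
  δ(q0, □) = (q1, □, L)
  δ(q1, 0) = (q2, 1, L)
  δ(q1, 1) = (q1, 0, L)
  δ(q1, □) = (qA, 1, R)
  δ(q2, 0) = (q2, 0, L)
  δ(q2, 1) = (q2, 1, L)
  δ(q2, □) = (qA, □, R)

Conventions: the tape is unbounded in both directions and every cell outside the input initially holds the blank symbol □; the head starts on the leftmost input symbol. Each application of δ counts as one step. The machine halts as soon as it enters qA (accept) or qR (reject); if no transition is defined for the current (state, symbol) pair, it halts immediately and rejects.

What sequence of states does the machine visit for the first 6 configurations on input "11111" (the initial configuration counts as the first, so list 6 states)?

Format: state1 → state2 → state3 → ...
Step 0: [q0]11111 (head at position 0)
Step 1: δ(q0, 1) = (q0, 1, R)  ⊢  1[q0]1111 (head at position 1)
Step 2: δ(q0, 1) = (q0, 1, R)  ⊢  11[q0]111 (head at position 2)
Step 3: δ(q0, 1) = (q0, 1, R)  ⊢  111[q0]11 (head at position 3)
Step 4: δ(q0, 1) = (q0, 1, R)  ⊢  1111[q0]1 (head at position 4)
Step 5: δ(q0, 1) = (q0, 1, R)  ⊢  11111[q0]□ (head at position 5)
Reading off the states of these 6 configurations: q0 → q0 → q0 → q0 → q0 → q0

Final answer: q0 → q0 → q0 → q0 → q0 → q0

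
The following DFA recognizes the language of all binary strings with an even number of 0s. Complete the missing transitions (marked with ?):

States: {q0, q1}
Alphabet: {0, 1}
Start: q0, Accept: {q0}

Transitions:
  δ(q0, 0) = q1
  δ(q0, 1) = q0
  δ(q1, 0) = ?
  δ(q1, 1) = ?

What each state remembers (consistent with the given transitions and accept states):
  q0: an even number of 0s has been read so far
  q1: an odd number of 0s has been read so far
Filling in the missing entries:
  δ(q1, 0): in q1 (an odd number of 0s has been read so far), after reading 0 we have: an even number of 0s has been read so far → q0
  δ(q1, 1): in q1 (an odd number of 0s has been read so far), after reading 1 we have: an odd number of 0s has been read so far → q1

Final answer: δ(q1, 0) = q0; δ(q1, 1) = q1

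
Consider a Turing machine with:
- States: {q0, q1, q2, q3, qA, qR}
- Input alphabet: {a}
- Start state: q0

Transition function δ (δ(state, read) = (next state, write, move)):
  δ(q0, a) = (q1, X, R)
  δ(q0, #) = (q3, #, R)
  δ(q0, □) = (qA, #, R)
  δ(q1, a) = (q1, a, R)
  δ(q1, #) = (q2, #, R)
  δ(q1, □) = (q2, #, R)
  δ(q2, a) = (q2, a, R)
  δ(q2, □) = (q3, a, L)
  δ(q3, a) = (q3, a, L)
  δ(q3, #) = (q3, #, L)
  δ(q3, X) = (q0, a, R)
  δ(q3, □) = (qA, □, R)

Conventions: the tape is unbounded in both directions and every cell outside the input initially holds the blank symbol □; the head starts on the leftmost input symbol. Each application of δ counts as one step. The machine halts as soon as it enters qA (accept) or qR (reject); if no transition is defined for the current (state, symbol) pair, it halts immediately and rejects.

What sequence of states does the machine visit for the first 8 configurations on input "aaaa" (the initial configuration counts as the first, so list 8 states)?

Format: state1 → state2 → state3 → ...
Step 0: [q0]aaaa (head at position 0)
Step 1: δ(q0, a) = (q1, X, R)  ⊢  X[q1]aaa (head at position 1)
Step 2: δ(q1, a) = (q1, a, R)  ⊢  Xa[q1]aa (head at position 2)
Step 3: δ(q1, a) = (q1, a, R)  ⊢  Xaa[q1]a (head at position 3)
Step 4: δ(q1, a) = (q1, a, R)  ⊢  Xaaa[q1]□ (head at position 4)
Step 5: δ(q1, □) = (q2, #, R)  ⊢  Xaaa#[q2]□ (head at position 5)
Step 6: δ(q2, □) = (q3, a, L)  ⊢  Xaaa[q3]#a (head at position 4)
Step 7: δ(q3, #) = (q3, #, L)  ⊢  Xaa[q3]a#a (head at position 3)
Reading off the states of these 8 configurations: q0 → q1 → q1 → q1 → q1 → q2 → q3 → q3

Final answer: q0 → q1 → q1 → q1 → q1 → q2 → q3 → q3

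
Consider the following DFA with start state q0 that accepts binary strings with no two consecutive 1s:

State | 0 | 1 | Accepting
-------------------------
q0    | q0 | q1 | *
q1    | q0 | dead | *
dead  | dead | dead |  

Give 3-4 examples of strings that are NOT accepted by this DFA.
Any strings that end in a non-accepting state work; for example:
"011": q0 → q0 → q1 → dead; dead is not accepting → rejected
"110": q0 → q1 → dead → dead; dead is not accepting → rejected
"1100": q0 → q1 → dead → dead → dead; dead is not accepting → rejected
"1111": q0 → q1 → dead → dead → dead; dead is not accepting → rejected

Final answer: "011", "110", "1100", "1111"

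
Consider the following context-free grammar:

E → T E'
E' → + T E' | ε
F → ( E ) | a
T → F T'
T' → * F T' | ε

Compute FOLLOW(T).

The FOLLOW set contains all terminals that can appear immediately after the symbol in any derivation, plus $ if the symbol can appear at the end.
Useful FIRST sets: FIRST(E') = {+, ε}, FIRST(T') = {*, ε} (both E' and T' are nullable).
FOLLOW(E): E is the start symbol → $; E appears in F → ( E ) followed by ')' → FOLLOW(E) = {), $}.
FOLLOW(E'): E' appears at the right end of E → T E' and of E' → + T E', so FOLLOW(E') ⊇ FOLLOW(E) (the second occurrence adds nothing new). FOLLOW(E') = {), $}.
FOLLOW(T): in E → T E' and E' → + T E', T is followed by E': add FIRST(E') minus ε = {+}; since E' is nullable, also add FOLLOW(E) and FOLLOW(E') = {), $}. FOLLOW(T) = {+, ), $}.

Final answer: {$, ), +}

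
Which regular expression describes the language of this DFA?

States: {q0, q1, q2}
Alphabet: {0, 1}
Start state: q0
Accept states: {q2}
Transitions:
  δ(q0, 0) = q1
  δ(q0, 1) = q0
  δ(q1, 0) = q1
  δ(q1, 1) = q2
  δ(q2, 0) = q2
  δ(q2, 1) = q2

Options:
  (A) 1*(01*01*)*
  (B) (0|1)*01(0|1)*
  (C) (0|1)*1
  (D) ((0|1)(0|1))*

Testing sample strings against the DFA:
  '10100' -> accepted
  '0111' -> accepted
  '10' -> rejected
  '10111' -> accepted
Checking each option for a counterexample:
  (A) 1*(01*01*)*: ε is rejected by the DFA but matches the regex → eliminated
  (B) (0|1)*01(0|1)*: agrees with the DFA on all strings of length ≤ 4
  (C) (0|1)*1: '1' is rejected by the DFA but matches the regex → eliminated
  (D) ((0|1)(0|1))*: ε is rejected by the DFA but matches the regex → eliminated
Only (B) (0|1)*01(0|1)* is consistent with the DFA.

Final answer: (B) (0|1)*01(0|1)*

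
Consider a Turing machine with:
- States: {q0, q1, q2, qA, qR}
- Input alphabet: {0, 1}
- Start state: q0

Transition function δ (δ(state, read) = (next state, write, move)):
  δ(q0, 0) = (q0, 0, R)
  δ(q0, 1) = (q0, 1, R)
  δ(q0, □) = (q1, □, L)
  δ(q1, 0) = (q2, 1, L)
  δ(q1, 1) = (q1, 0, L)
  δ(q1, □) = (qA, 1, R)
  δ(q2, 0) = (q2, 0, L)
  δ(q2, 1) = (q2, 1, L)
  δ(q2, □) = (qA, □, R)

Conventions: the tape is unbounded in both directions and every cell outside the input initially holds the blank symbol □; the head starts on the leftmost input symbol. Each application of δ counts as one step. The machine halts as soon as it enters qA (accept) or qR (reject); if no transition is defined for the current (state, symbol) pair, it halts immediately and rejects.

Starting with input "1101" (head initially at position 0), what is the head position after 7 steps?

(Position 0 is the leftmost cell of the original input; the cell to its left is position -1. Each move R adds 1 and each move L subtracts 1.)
Step 0: [q0]1101 (head at position 0)
Step 1: δ(q0, 1) = (q0, 1, R)  ⊢  1[q0]101 (head at position 1)
Step 2: δ(q0, 1) = (q0, 1, R)  ⊢  11[q0]01 (head at position 2)
Step 3: δ(q0, 0) = (q0, 0, R)  ⊢  110[q0]1 (head at position 3)
Step 4: δ(q0, 1) = (q0, 1, R)  ⊢  1101[q0]□ (head at position 4)
Step 5: δ(q0, □) = (q1, □, L)  ⊢  110[q1]1□ (head at position 3)
Step 6: δ(q1, 1) = (q1, 0, L)  ⊢  11[q1]00□ (head at position 2)
Step 7: δ(q1, 0) = (q2, 1, L)  ⊢  1[q2]110□ (head at position 1)
Head position after 7 steps: 1

Final answer: Position 1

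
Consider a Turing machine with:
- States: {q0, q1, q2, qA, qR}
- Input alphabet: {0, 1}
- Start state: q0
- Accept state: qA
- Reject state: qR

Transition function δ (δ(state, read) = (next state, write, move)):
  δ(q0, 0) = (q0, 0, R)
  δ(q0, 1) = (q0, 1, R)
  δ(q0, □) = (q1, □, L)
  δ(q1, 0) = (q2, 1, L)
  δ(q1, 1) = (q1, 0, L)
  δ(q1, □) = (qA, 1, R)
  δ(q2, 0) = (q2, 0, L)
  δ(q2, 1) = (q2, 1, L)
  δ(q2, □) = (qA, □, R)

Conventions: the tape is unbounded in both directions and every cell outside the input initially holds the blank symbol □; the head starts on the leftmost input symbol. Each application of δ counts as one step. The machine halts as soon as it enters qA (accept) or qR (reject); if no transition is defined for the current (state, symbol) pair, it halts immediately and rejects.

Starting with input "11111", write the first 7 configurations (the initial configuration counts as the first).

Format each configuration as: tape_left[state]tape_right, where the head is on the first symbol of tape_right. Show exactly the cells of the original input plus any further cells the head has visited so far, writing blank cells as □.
Step 0: [q0]11111 (head at position 0)
Step 1: δ(q0, 1) = (q0, 1, R)  ⊢  1[q0]1111 (head at position 1)
Step 2: δ(q0, 1) = (q0, 1, R)  ⊢  11[q0]111 (head at position 2)
Step 3: δ(q0, 1) = (q0, 1, R)  ⊢  111[q0]11 (head at position 3)
Step 4: δ(q0, 1) = (q0, 1, R)  ⊢  1111[q0]1 (head at position 4)
Step 5: δ(q0, 1) = (q0, 1, R)  ⊢  11111[q0]□ (head at position 5)
Step 6: δ(q0, □) = (q1, □, L)  ⊢  1111[q1]1□ (head at position 4)

Final answer: [q0]11111 ⊢ 1[q0]1111 ⊢ 11[q0]111 ⊢ 111[q0]11 ⊢ 1111[q0]1 ⊢ 11111[q0]□ ⊢ 1111[q1]1□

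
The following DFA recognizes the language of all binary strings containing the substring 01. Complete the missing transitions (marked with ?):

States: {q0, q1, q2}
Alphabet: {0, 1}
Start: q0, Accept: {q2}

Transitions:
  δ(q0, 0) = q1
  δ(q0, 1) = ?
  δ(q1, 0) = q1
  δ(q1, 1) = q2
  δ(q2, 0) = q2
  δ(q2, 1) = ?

What each state remembers (consistent with the given transitions and accept states):
  q0: 01 not seen yet and the last symbol was not 0
  q1: 01 not seen yet and the last symbol was 0
  q2: the substring 01 has already been seen
Filling in the missing entries:
  δ(q0, 1): in q0 (01 not seen yet and the last symbol was not 0), after reading 1 we have: 01 not seen yet and the last symbol was not 0 → q0
  δ(q2, 1): in q2 (the substring 01 has already been seen), after reading 1 we have: the substring 01 has already been seen → q2

Final answer: δ(q0, 1) = q0; δ(q2, 1) = q2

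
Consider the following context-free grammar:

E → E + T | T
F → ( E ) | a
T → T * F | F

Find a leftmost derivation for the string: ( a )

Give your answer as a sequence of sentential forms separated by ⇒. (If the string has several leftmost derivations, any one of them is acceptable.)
Start with E.
Step 1: the leftmost non-terminal is E; apply E → T:  T
Step 2: the leftmost non-terminal is T; apply T → F:  F
Step 3: the leftmost non-terminal is F; apply F → ( E ):  ( E )
Step 4: the leftmost non-terminal is E; apply E → T:  ( T )
Step 5: the leftmost non-terminal is T; apply T → F:  ( F )
Step 6: the leftmost non-terminal is F; apply F → a:  ( a )

Final answer: E ⇒ T ⇒ F ⇒ ( E ) ⇒ ( T ) ⇒ ( F ) ⇒ ( a )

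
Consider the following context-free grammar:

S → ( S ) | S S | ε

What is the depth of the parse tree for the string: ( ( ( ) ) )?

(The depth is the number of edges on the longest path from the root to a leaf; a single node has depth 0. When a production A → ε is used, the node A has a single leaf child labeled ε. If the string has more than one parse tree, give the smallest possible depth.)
The string is 3 nested pairs. The shallowest parse tree applies S → ( S ) 3 times (one node per nested pair, each a child of the previous) and then S → ε in the middle.
S nodes at depths 0..3, ε leaf at depth 4; parentheses leaves are at depths 1..3.
(Using S → S S with an S → ε child anywhere only adds levels, so it cannot give a shallower tree.)
Depth = 4.

Final answer: 4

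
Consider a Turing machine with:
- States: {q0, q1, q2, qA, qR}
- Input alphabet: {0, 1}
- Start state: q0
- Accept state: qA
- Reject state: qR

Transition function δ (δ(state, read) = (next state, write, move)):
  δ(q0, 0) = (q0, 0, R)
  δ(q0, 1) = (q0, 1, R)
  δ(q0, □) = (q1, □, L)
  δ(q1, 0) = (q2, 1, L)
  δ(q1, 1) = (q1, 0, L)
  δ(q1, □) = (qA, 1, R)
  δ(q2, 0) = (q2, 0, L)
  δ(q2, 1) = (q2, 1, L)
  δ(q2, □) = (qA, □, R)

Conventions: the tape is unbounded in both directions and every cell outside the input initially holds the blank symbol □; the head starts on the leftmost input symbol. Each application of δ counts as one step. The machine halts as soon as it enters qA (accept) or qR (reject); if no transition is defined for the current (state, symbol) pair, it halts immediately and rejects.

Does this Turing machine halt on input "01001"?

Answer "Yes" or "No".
Step 0: [q0]01001 (head at position 0)
Step 1: δ(q0, 0) = (q0, 0, R)  ⊢  0[q0]1001 (head at position 1)
Step 2: δ(q0, 1) = (q0, 1, R)  ⊢  01[q0]001 (head at position 2)
Step 3: δ(q0, 0) = (q0, 0, R)  ⊢  010[q0]01 (head at position 3)
Step 4: δ(q0, 0) = (q0, 0, R)  ⊢  0100[q0]1 (head at position 4)
Step 5: δ(q0, 1) = (q0, 1, R)  ⊢  01001[q0]□ (head at position 5)
Step 6: δ(q0, □) = (q1, □, L)  ⊢  0100[q1]1□ (head at position 4)
Step 7: δ(q1, 1) = (q1, 0, L)  ⊢  010[q1]00□ (head at position 3)
Step 8: δ(q1, 0) = (q2, 1, L)  ⊢  01[q2]010□ (head at position 2)
Step 9: δ(q2, 0) = (q2, 0, L)  ⊢  0[q2]1010□ (head at position 1)
Step 10: δ(q2, 1) = (q2, 1, L)  ⊢  [q2]01010□ (head at position 0)
Step 11: δ(q2, 0) = (q2, 0, L)  ⊢  [q2]□01010□ (head at position -1)
Step 12: δ(q2, □) = (qA, □, R)  ⊢  □[qA]01010□ (head at position 0)
The machine is in qA, so it halts and accepts.
It halts after 12 steps.

Final answer: Yes - halts after 12 steps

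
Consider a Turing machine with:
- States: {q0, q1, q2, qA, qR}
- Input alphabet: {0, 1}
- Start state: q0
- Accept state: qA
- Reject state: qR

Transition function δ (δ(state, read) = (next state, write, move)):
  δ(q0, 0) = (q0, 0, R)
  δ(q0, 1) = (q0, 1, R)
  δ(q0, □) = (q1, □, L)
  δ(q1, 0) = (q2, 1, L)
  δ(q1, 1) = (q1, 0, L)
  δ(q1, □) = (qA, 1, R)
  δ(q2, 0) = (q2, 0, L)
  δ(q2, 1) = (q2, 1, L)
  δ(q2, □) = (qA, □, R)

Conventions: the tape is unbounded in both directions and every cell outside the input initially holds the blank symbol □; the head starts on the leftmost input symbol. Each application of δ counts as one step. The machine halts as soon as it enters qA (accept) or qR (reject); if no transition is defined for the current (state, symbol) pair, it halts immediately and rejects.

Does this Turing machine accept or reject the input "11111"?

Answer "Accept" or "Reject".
Step 0: [q0]11111 (head at position 0)
Step 1: δ(q0, 1) = (q0, 1, R)  ⊢  1[q0]1111 (head at position 1)
Step 2: δ(q0, 1) = (q0, 1, R)  ⊢  11[q0]111 (head at position 2)
Step 3: δ(q0, 1) = (q0, 1, R)  ⊢  111[q0]11 (head at position 3)
Step 4: δ(q0, 1) = (q0, 1, R)  ⊢  1111[q0]1 (head at position 4)
Step 5: δ(q0, 1) = (q0, 1, R)  ⊢  11111[q0]□ (head at position 5)
Step 6: δ(q0, □) = (q1, □, L)  ⊢  1111[q1]1□ (head at position 4)
Step 7: δ(q1, 1) = (q1, 0, L)  ⊢  111[q1]10□ (head at position 3)
Step 8: δ(q1, 1) = (q1, 0, L)  ⊢  11[q1]100□ (head at position 2)
Step 9: δ(q1, 1) = (q1, 0, L)  ⊢  1[q1]1000□ (head at position 1)
Step 10: δ(q1, 1) = (q1, 0, L)  ⊢  [q1]10000□ (head at position 0)
Step 11: δ(q1, 1) = (q1, 0, L)  ⊢  [q1]□00000□ (head at position -1)
Step 12: δ(q1, □) = (qA, 1, R)  ⊢  1[qA]00000□ (head at position 0)
The machine is in qA, so it halts and accepts.

Final answer: Accept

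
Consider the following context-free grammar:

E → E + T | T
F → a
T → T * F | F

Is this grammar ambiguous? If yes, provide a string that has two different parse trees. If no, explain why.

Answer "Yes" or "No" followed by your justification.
This is the standard stratified expression grammar: '+' is introduced only by the left-recursive rule E → E + T and '*' only by the left-recursive rule T → T * F, with F → a. For any string, the last '+' must be the one produced at the root E (everything after it is a T containing no '+'), and likewise within each T the last '*' is produced at its root. This fixes the parse tree uniquely (left-associative, '*' binding tighter than '+'), so every string has exactly one parse tree.

Final answer: No - the grammar is unambiguous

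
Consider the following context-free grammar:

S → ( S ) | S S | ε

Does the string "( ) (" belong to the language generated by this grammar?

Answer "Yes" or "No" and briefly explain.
Each production adds parentheses only in matched pairs (S → ( S )) or none at all, so every derived string has equally many '(' and ')'. The string ( ) ( has two '(' and one ')', so it cannot be derived.

Final answer: No - no valid derivation exists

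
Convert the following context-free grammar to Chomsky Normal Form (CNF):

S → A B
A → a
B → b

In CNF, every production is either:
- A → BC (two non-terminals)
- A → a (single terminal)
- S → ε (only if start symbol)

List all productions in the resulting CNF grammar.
The grammar has no ε-productions or unit productions to eliminate.
S → A B is already in CNF (two non-terminals) – keep it.
A → a is already in CNF (single terminal) – keep it.
B → b is already in CNF (single terminal) – keep it.
Resulting CNF grammar (3 productions): A → a; B → b; S → A B

Final answer: A → a; B → b; S → A B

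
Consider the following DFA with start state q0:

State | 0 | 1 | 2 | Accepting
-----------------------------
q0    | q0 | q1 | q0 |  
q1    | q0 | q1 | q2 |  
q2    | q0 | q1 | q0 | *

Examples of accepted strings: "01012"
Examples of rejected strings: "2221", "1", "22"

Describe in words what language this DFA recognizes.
strings over {0,1,2} ending with '12'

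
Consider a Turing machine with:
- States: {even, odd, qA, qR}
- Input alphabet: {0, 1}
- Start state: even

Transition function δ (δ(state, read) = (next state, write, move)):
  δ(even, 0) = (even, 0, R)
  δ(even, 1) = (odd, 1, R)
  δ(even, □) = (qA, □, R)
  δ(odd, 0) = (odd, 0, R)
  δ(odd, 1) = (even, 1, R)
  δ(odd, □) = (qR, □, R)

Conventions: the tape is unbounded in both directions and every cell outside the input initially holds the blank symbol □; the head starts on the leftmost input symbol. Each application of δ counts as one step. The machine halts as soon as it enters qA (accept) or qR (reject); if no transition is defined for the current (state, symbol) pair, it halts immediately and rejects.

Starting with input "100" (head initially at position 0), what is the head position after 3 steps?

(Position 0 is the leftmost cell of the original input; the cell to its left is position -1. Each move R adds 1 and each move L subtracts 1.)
Step 0: [even]100 (head at position 0)
Step 1: δ(even, 1) = (odd, 1, R)  ⊢  1[odd]00 (head at position 1)
Step 2: δ(odd, 0) = (odd, 0, R)  ⊢  10[odd]0 (head at position 2)
Step 3: δ(odd, 0) = (odd, 0, R)  ⊢  100[odd]□ (head at position 3)
Head position after 3 steps: 3

Final answer: Position 3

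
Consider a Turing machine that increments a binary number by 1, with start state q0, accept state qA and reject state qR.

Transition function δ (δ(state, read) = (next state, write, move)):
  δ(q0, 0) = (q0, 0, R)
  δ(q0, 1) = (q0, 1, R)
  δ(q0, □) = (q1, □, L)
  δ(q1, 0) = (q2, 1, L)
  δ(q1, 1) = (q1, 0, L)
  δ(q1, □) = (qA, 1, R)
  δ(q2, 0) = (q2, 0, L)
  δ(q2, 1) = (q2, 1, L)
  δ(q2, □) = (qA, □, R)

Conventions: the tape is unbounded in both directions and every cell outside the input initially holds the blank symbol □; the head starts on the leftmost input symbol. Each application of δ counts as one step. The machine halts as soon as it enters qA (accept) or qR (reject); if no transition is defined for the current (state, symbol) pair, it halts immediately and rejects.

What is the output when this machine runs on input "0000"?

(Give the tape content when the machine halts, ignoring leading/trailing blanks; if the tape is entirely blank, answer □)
Step 0: [q0]0000 (head at position 0)
Step 1: δ(q0, 0) = (q0, 0, R)  ⊢  0[q0]000 (head at position 1)
Step 2: δ(q0, 0) = (q0, 0, R)  ⊢  00[q0]00 (head at position 2)
Step 3: δ(q0, 0) = (q0, 0, R)  ⊢  000[q0]0 (head at position 3)
Step 4: δ(q0, 0) = (q0, 0, R)  ⊢  0000[q0]□ (head at position 4)
Step 5: δ(q0, □) = (q1, □, L)  ⊢  000[q1]0□ (head at position 3)
Step 6: δ(q1, 0) = (q2, 1, L)  ⊢  00[q2]01□ (head at position 2)
Step 7: δ(q2, 0) = (q2, 0, L)  ⊢  0[q2]001□ (head at position 1)
Step 8: δ(q2, 0) = (q2, 0, L)  ⊢  [q2]0001□ (head at position 0)
Step 9: δ(q2, 0) = (q2, 0, L)  ⊢  [q2]□0001□ (head at position -1)
Step 10: δ(q2, □) = (qA, □, R)  ⊢  □[qA]0001□ (head at position 0)
The machine is in qA, so it halts and accepts.
Tape content when halted (ignoring surrounding blanks): 0001

Final answer: Output: 0001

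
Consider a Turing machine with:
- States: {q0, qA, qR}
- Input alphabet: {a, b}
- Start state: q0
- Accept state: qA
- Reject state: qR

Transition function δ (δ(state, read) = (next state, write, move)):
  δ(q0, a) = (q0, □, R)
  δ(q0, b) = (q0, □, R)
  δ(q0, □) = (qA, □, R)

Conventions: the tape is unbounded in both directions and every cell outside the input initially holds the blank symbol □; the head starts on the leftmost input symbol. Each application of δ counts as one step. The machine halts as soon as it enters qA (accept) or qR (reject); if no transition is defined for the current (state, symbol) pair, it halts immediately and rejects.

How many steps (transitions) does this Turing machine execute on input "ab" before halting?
Step 0: [q0]ab (head at position 0)
Step 1: δ(q0, a) = (q0, □, R)  ⊢  □[q0]b (head at position 1)
Step 2: δ(q0, b) = (q0, □, R)  ⊢  □□[q0]□ (head at position 2)
Step 3: δ(q0, □) = (qA, □, R)  ⊢  □□□[qA]□ (head at position 3)
The machine is in qA, so it halts and accepts.
Number of transitions executed: 3.

Final answer: 3 steps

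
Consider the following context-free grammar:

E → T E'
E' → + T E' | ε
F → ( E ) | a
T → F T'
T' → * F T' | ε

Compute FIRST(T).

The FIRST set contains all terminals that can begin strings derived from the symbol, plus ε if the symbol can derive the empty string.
FIRST(F): F → ( E ) contributes '(' and F → a contributes 'a', so FIRST(F) = {(, a}. F is not nullable.
FIRST(T): T → F T' begins with F, and F is not nullable, so FIRST(T) = FIRST(F) = {(, a}.

Final answer: {(, a}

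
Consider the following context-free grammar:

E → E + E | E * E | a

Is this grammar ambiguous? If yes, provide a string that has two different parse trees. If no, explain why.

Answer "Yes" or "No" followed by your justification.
Two different leftmost derivations of a + a * a:
  (1) E ⇒ E + E ⇒ a + E ⇒ a + E * E ⇒ a + a * E ⇒ a + a * a   (tree groups a + (a * a))
  (2) E ⇒ E * E ⇒ E + E * E ⇒ a + E * E ⇒ a + a * E ⇒ a + a * a   (tree groups (a + a) * a)
Two distinct leftmost derivations = two distinct parse trees, so the grammar is ambiguous.

Final answer: Yes - the string 'a + a * a' has two distinct leftmost derivations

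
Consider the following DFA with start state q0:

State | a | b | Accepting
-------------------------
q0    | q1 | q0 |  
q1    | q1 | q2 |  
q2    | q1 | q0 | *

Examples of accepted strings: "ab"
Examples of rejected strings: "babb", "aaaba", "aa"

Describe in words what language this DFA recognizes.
strings over {a,b} ending with 'ab'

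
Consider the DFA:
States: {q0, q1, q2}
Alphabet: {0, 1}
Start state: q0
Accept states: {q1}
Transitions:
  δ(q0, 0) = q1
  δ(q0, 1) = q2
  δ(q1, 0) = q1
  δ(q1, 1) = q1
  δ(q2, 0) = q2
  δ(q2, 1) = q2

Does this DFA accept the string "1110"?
Processing string "1110":
  q0 --1--> q2
  q2 --1--> q2
  q2 --1--> q2
  q2 --0--> q2
Final state: q2
Accept states: {q1}
q2 is not an accept state, so the string is rejected.

Final answer: No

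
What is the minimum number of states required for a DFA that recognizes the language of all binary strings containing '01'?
Language: binary strings containing '01'
Lower bound (Myhill–Nerode): the prefixes ε, 0, 01 are pairwise distinguishable:
  ε vs 01: suffix ε distinguishes them (ε is rejected, 01 is accepted)
  0 vs 01: suffix ε distinguishes them (0 is rejected, 01 is accepted)
  ε vs 0: suffix 1 distinguishes them (ε·1 = 1 is rejected, 0·1 = 01 is accepted)
So any DFA needs at least 3 states.
Upper bound: a DFA with 3 states exists (one state per class above: 'no progress', 'last symbol 0', and 'seen 01' (accepting sink)).
Minimum states: 3

Final answer: 3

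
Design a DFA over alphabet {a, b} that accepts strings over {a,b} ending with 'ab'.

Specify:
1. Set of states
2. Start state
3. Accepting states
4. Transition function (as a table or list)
One valid DFA (any DFA recognizing the same language is acceptable):
States: {q0, q1, q2}
Start: q0
Accepting: {q2}
Transitions (accepting states marked with *):
State | a | b | Accepting
-------------------------
q0    | q1 | q0 |  
q1    | q1 | q2 |  
q2    | q1 | q0 | *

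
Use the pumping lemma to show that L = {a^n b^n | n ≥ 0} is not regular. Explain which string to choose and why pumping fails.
Language: L = {a^n b^n | n ≥ 0} (equal numbers of a's followed by b's)
Step 1: Assume for contradiction that L is regular, with pumping length p.
Step 2: Choose s = a^p b^p. Then s ∈ L (it has p a's followed by p b's) and |s| ≥ p.
Step 3: Consider any decomposition s = xyz with |xy| ≤ p and |y| > 0. Since |xy| ≤ p and the first p symbols of s are all a's, y = a^k for some k with 1 ≤ k ≤ p.
Step 4: Pumping up (i = 2): xy²z = a^(p+k) b^p, which has more a's than b's, so xy²z ∉ L.
This contradicts the pumping lemma, so L is not regular.

Final answer: Choose s = a^p b^p. Since |xy| ≤ p, y = a^k with k ≥ 1. Then xy²z = a^(p+k) b^p ∉ L.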